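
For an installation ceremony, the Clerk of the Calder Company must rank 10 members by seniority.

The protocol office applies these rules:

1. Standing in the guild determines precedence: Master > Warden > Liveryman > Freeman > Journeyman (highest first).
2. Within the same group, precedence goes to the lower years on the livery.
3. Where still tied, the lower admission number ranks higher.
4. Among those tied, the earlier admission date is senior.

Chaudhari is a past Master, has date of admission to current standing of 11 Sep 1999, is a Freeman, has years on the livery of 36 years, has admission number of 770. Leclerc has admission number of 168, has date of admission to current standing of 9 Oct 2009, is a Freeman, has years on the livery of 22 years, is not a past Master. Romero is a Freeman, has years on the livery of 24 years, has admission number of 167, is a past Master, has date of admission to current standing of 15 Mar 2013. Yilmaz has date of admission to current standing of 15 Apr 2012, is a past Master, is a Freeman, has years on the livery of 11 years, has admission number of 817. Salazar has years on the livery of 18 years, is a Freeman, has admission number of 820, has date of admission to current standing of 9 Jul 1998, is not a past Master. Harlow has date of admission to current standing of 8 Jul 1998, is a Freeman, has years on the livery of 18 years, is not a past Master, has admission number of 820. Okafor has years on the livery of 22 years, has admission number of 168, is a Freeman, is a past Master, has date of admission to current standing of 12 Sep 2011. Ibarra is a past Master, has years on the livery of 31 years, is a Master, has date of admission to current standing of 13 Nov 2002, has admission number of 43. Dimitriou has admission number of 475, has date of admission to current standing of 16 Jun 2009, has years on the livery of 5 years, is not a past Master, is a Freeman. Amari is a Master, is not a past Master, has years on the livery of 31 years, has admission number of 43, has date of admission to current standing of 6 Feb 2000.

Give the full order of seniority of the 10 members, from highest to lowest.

By standing in the guild: Amari and Ibarra (Master); then Dimitriou, Yilmaz, Harlow, Salazar, Leclerc, Okafor, Romero and Chaudhari (Freeman).
Amari and Ibarra both have years on the livery 31 years, so the next rule applies.
Amari and Ibarra both have admission number 43, so the next rule applies.
Among Amari and Ibarra, by date of admission to current standing (earlier first): Amari (6 Feb 2000) before Ibarra (13 Nov 2002).
Among Dimitriou, Yilmaz, Harlow, Salazar, Leclerc, Okafor, Romero and Chaudhari, by years on the livery (lower first): Dimitriou (5 years) before Yilmaz (11 years) before Harlow and Salazar (18 years) before Leclerc and Okafor (22 years) before Romero (24 years) before Chaudhari (36 years).
Harlow and Salazar both have admission number 820, so the next rule applies.
Among Harlow and Salazar, by date of admission to current standing (earlier first): Harlow (8 Jul 1998) before Salazar (9 Jul 1998).
Leclerc and Okafor both have admission number 168, so the next rule applies.
Among Leclerc and Okafor, by date of admission to current standing (earlier first): Leclerc (9 Oct 2009) before Okafor (12 Sep 2011).
Full order: Amari, Ibarra, Dimitriou, Yilmaz, Harlow, Salazar, Leclerc, Okafor, Romero, Chaudhari.

Amari, Ibarra, Dimitriou, Yilmaz, Harlow, Salazar, Leclerc, Okafor, Romero, Chaudhari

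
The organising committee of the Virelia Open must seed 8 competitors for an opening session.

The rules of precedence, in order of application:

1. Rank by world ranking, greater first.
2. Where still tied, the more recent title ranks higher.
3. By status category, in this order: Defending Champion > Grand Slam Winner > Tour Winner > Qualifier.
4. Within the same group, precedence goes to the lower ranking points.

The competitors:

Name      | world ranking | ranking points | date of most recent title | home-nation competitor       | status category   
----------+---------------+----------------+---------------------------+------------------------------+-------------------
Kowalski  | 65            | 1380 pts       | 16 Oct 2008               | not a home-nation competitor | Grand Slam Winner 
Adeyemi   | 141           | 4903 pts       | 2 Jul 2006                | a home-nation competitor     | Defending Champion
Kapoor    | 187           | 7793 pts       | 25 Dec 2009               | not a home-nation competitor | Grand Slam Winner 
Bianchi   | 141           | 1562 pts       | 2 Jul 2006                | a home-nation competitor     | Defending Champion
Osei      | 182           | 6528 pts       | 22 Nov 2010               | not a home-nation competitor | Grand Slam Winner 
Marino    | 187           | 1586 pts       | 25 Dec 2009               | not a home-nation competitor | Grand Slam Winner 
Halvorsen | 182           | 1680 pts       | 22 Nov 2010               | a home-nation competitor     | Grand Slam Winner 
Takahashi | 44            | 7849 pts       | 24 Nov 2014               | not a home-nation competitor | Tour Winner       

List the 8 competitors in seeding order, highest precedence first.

By world ranking (higher first): Marino and Kapoor (both 187); then Halvorsen and Osei (both 182); then Bianchi and Adeyemi (both 141); then Kowalski (65); then Takahashi (44).
Marino and Kapoor both have date of most recent title 25 Dec 2009, so the next rule applies.
Marino and Kapoor are each Grand Slam Winner, so the next rule applies.
Among Marino and Kapoor, by ranking points (lower first): Marino (1586 pts) before Kapoor (7793 pts).
Halvorsen and Osei both have date of most recent title 22 Nov 2010, so the next rule applies.
Halvorsen and Osei are each Grand Slam Winner, so the next rule applies.
Among Halvorsen and Osei, by ranking points (lower first): Halvorsen (1680 pts) before Osei (6528 pts).
Bianchi and Adeyemi both have date of most recent title 2 Jul 2006, so the next rule applies.
Bianchi and Adeyemi are each Defending Champion, so the next rule applies.
Among Bianchi and Adeyemi, by ranking points (lower first): Bianchi (1562 pts) before Adeyemi (4903 pts).
Full order: Marino, Kapoor, Halvorsen, Osei, Bianchi, Adeyemi, Kowalski, Takahashi.

Marino, Kapoor, Halvorsen, Osei, Bianchi, Adeyemi, Kowalski, Takahashi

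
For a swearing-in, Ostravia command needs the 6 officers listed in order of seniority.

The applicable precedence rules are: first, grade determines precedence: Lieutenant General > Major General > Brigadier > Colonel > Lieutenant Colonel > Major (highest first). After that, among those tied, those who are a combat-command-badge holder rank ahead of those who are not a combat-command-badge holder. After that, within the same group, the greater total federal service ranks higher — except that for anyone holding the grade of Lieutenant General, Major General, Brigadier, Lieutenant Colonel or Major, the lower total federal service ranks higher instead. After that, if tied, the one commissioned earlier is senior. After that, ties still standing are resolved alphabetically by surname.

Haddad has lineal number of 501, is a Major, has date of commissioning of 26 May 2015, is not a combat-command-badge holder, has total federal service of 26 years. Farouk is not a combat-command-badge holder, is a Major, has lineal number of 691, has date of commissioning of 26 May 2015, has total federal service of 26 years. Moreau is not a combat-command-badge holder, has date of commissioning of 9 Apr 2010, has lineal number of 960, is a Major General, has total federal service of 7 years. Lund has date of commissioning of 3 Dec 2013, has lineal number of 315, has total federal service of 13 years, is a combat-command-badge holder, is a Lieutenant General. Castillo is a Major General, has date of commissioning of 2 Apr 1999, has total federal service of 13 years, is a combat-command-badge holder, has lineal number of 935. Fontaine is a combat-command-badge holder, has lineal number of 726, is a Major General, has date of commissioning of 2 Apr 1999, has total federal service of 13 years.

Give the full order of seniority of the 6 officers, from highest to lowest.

Lund, Castillo, Fontaine, Moreau, Farouk, Haddad

By grade: Lund (Lieutenant General); then Castillo, Fontaine and Moreau (Major General); then Farouk and Haddad (Major).
Among Castillo, Fontaine and Moreau, a combat-command-badge holder before not a combat-command-badge holder: Castillo and Fontaine (a combat-command-badge holder) before Moreau (not a combat-command-badge holder).
Castillo and Fontaine both have total federal service 13 years, so the next rule applies.
Castillo and Fontaine both have date of commissioning 2 Apr 1999, so the next rule applies.
Among Castillo and Fontaine, alphabetically by surname: Castillo before Fontaine.
Farouk and Haddad are each not a combat-command-badge holder, so the next rule applies.
Farouk and Haddad both have total federal service 26 years, so the next rule applies.
Farouk and Haddad both have date of commissioning 26 May 2015, so the next rule applies.
Among Farouk and Haddad, alphabetically by surname: Farouk before Haddad.
Full order: Lund, Castillo, Fontaine, Moreau, Farouk, Haddad.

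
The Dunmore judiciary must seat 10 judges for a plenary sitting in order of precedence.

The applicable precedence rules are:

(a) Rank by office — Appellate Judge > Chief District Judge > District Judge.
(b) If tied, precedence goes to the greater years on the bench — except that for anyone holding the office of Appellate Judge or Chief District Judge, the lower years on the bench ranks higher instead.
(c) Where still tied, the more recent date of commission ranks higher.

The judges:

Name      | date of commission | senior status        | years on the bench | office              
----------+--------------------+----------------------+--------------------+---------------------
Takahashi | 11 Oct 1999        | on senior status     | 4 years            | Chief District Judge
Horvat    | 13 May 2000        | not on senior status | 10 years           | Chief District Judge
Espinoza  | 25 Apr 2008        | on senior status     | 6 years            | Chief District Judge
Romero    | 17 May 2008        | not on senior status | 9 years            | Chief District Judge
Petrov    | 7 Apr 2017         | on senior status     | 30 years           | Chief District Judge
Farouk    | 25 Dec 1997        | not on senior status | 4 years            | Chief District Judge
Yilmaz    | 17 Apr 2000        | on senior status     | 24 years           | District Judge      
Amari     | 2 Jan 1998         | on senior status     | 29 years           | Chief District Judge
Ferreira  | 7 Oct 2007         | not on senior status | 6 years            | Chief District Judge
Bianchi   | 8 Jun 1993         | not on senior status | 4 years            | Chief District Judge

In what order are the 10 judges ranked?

Takahashi, Farouk, Bianchi, Espinoza, Ferreira, Romero, Horvat, Amari, Petrov, Yilmaz

By office: Takahashi, Farouk, Bianchi, Espinoza, Ferreira, Romero, Horvat, Amari and Petrov (Chief District Judge); then Yilmaz (District Judge).
Among Takahashi, Farouk, Bianchi, Espinoza, Ferreira, Romero, Horvat, Amari and Petrov, by years on the bench (lower first) (reversed rule for this group): Takahashi, Farouk and Bianchi (4 years) before Espinoza and Ferreira (6 years) before Romero (9 years) before Horvat (10 years) before Amari (29 years) before Petrov (30 years).
Among Takahashi, Farouk and Bianchi, by date of commission (later first): Takahashi (11 Oct 1999) before Farouk (25 Dec 1997) before Bianchi (8 Jun 1993).
Among Espinoza and Ferreira, by date of commission (later first): Espinoza (25 Apr 2008) before Ferreira (7 Oct 2007).
Full order: Takahashi, Farouk, Bianchi, Espinoza, Ferreira, Romero, Horvat, Amari, Petrov, Yilmaz.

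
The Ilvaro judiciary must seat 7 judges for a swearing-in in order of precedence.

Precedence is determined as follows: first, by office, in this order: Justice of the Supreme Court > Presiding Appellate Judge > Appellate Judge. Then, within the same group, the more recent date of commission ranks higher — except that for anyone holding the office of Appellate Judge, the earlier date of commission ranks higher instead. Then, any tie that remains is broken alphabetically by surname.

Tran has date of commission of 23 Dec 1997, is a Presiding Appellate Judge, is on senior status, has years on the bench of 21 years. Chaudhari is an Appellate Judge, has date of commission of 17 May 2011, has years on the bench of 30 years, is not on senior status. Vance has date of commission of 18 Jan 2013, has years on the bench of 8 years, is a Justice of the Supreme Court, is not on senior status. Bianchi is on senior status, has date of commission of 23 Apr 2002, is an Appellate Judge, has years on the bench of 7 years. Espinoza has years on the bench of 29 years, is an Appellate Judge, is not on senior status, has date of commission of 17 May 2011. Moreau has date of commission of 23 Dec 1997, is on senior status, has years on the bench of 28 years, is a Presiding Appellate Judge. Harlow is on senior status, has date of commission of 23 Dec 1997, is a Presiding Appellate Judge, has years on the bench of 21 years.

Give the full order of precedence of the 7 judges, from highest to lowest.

By office: Vance (Justice of the Supreme Court); then Harlow, Moreau and Tran (Presiding Appellate Judge); then Bianchi, Chaudhari and Espinoza (Appellate Judge).
Harlow, Moreau and Tran all have date of commission 23 Dec 1997, so the next rule applies.
Among Harlow, Moreau and Tran, alphabetically by surname: Harlow before Moreau before Tran.
Among Bianchi, Chaudhari and Espinoza, by date of commission (earlier first) (reversed rule for this group): Bianchi (23 Apr 2002) before Chaudhari and Espinoza (17 May 2011).
Among Chaudhari and Espinoza, alphabetically by surname: Chaudhari before Espinoza.
Full order: Vance, Harlow, Moreau, Tran, Bianchi, Chaudhari, Espinoza.

Vance, Harlow, Moreau, Tran, Bianchi, Chaudhari, Espinoza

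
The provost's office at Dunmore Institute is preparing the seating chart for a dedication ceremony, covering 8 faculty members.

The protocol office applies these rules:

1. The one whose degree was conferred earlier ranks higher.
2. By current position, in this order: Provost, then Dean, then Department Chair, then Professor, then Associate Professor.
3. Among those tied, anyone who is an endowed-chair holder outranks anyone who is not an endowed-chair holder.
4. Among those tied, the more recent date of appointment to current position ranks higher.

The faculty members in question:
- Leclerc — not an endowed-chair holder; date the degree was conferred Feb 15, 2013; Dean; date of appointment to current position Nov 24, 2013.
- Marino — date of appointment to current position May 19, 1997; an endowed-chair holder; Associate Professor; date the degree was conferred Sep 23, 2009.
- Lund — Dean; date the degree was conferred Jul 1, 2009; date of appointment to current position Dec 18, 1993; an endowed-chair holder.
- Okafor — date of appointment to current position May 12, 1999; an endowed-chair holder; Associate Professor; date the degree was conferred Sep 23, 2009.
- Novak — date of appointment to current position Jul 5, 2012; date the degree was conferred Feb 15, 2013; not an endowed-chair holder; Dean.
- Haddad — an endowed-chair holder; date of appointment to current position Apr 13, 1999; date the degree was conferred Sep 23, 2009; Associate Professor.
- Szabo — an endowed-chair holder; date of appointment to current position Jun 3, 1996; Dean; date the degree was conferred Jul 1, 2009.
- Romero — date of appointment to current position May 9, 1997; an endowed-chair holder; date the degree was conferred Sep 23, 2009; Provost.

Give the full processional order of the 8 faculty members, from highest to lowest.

By date the degree was conferred (earlier first): Szabo and Lund (both Jul 1, 2009); then Romero, Okafor, Haddad and Marino (each Sep 23, 2009); then Leclerc and Novak (both Feb 15, 2013).
Szabo and Lund are each Dean, so the next rule applies.
Szabo and Lund are each an endowed-chair holder, so the next rule applies.
Among Szabo and Lund, by date of appointment to current position (later first): Szabo (Jun 3, 1996) before Lund (Dec 18, 1993).
Among Romero, Okafor, Haddad and Marino, by current position: Romero (Provost) before Okafor, Haddad and Marino (Associate Professor).
Okafor, Haddad and Marino are each an endowed-chair holder, so the next rule applies.
Among Okafor, Haddad and Marino, by date of appointment to current position (later first): Okafor (May 12, 1999) before Haddad (Apr 13, 1999) before Marino (May 19, 1997).
Leclerc and Novak are each Dean, so the next rule applies.
Leclerc and Novak are each not an endowed-chair holder, so the next rule applies.
Among Leclerc and Novak, by date of appointment to current position (later first): Leclerc (Nov 24, 2013) before Novak (Jul 5, 2012).
Full order: Szabo, Lund, Romero, Okafor, Haddad, Marino, Leclerc, Novak.

Szabo, Lund, Romero, Okafor, Haddad, Marino, Leclerc, Novak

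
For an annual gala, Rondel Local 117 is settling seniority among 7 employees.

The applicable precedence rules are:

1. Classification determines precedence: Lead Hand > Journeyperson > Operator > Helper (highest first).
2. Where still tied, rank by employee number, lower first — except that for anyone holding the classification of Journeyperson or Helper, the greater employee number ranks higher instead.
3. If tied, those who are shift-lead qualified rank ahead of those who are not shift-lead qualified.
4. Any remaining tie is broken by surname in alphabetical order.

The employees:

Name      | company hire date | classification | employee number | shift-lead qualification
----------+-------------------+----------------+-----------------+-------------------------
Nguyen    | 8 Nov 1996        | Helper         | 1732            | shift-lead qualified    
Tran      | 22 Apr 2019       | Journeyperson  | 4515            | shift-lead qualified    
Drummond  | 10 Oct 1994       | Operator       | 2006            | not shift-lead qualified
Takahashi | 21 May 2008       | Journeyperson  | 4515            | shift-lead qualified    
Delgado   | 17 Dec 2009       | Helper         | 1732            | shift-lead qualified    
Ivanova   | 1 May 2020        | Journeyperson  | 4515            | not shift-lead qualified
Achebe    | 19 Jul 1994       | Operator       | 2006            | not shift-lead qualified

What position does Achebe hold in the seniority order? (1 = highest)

4

By classification: Takahashi, Tran and Ivanova (Journeyperson); then Achebe and Drummond (Operator); then Delgado and Nguyen (Helper).
Takahashi, Tran and Ivanova all have employee number 4515, so the next rule applies.
Among Takahashi, Tran and Ivanova, shift-lead qualified before not shift-lead qualified: Takahashi and Tran (shift-lead qualified) before Ivanova (not shift-lead qualified).
Among Takahashi and Tran, alphabetically by surname: Takahashi before Tran.
Achebe and Drummond both have employee number 2006, so the next rule applies.
Achebe and Drummond are each not shift-lead qualified, so the next rule applies.
Among Achebe and Drummond, alphabetically by surname: Achebe before Drummond.
Delgado and Nguyen both have employee number 1732, so the next rule applies.
Delgado and Nguyen are each shift-lead qualified, so the next rule applies.
Among Delgado and Nguyen, alphabetically by surname: Delgado before Nguyen.
Order: Takahashi, Tran, Ivanova, Achebe, Drummond, Delgado, Nguyen. So position 4.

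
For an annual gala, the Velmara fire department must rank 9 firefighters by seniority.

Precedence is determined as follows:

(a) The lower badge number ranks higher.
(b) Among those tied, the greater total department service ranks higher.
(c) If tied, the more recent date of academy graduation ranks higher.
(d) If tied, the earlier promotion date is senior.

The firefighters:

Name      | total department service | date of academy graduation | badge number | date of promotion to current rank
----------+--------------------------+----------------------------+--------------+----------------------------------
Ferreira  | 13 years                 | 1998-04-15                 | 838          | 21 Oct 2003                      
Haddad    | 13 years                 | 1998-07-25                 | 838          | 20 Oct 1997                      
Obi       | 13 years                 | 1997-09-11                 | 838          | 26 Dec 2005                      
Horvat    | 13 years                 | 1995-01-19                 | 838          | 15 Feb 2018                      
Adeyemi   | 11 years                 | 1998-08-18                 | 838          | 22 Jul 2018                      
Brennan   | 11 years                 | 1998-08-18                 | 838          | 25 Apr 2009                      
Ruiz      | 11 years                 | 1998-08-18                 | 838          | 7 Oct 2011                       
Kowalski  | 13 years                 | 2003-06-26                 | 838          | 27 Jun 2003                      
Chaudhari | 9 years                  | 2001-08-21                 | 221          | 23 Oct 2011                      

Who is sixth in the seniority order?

Horvat

By badge number (lower first): Chaudhari (221); then Kowalski, Haddad, Ferreira, Obi, Horvat, Brennan, Ruiz and Adeyemi (each 838).
Among Kowalski, Haddad, Ferreira, Obi, Horvat, Brennan, Ruiz and Adeyemi, by total department service (higher first): Kowalski, Haddad, Ferreira, Obi and Horvat (13 years) before Brennan, Ruiz and Adeyemi (11 years).
Among Kowalski, Haddad, Ferreira, Obi and Horvat, by date of academy graduation (later first): Kowalski (2003-06-26) before Haddad (1998-07-25) before Ferreira (1998-04-15) before Obi (1997-09-11) before Horvat (1995-01-19).
Brennan, Ruiz and Adeyemi all have date of academy graduation 1998-08-18, so the next rule applies.
Among Brennan, Ruiz and Adeyemi, by date of promotion to current rank (earlier first): Brennan (25 Apr 2009) before Ruiz (7 Oct 2011) before Adeyemi (22 Jul 2018).
Order: Chaudhari, Kowalski, Haddad, Ferreira, Obi, Horvat, Brennan, Ruiz, Adeyemi.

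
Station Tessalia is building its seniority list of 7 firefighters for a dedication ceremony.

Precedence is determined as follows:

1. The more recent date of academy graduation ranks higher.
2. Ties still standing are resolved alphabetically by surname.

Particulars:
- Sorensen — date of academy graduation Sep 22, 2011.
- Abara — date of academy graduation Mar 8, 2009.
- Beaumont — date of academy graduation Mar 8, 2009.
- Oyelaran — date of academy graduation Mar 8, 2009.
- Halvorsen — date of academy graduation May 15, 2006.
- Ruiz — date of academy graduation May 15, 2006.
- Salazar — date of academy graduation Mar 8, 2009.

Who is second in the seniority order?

By date of academy graduation (later first): Sorensen (Sep 22, 2011); then Abara, Beaumont, Oyelaran and Salazar (each Mar 8, 2009); then Halvorsen and Ruiz (both May 15, 2006).
Among Abara, Beaumont, Oyelaran and Salazar, alphabetically by surname: Abara before Beaumont before Oyelaran before Salazar.
Among Halvorsen and Ruiz, alphabetically by surname: Halvorsen before Ruiz.
Order: Sorensen, Abara, Beaumont, Oyelaran, Salazar, Halvorsen, Ruiz.

Abara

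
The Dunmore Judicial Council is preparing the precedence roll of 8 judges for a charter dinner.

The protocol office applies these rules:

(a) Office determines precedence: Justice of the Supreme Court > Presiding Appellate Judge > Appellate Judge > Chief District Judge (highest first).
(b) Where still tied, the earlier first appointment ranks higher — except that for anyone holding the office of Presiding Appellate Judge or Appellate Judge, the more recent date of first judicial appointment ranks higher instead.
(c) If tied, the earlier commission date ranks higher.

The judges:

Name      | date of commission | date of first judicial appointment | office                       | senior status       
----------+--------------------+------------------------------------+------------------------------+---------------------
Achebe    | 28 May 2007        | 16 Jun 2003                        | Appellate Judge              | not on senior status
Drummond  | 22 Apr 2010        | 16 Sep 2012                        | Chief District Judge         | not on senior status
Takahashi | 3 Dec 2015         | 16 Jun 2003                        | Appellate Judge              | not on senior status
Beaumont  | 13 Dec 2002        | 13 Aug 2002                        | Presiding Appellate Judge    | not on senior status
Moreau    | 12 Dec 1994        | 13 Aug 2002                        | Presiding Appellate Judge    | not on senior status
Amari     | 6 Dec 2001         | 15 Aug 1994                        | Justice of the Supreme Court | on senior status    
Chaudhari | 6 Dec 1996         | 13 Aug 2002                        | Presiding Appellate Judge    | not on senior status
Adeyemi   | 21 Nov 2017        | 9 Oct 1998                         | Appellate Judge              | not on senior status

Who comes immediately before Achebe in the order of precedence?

Beaumont

By office: Amari (Justice of the Supreme Court); then Moreau, Chaudhari and Beaumont (Presiding Appellate Judge); then Achebe, Takahashi and Adeyemi (Appellate Judge); then Drummond (Chief District Judge).
Moreau, Chaudhari and Beaumont all have date of first judicial appointment 13 Aug 2002, so the next rule applies.
Among Moreau, Chaudhari and Beaumont, by date of commission (earlier first): Moreau (12 Dec 1994) before Chaudhari (6 Dec 1996) before Beaumont (13 Dec 2002).
Among Achebe, Takahashi and Adeyemi, by date of first judicial appointment (later first) (reversed rule for this group): Achebe and Takahashi (16 Jun 2003) before Adeyemi (9 Oct 1998).
Among Achebe and Takahashi, by date of commission (earlier first): Achebe (28 May 2007) before Takahashi (3 Dec 2015).
Order: Amari, Moreau, Chaudhari, Beaumont, Achebe, Takahashi, Adeyemi, Drummond.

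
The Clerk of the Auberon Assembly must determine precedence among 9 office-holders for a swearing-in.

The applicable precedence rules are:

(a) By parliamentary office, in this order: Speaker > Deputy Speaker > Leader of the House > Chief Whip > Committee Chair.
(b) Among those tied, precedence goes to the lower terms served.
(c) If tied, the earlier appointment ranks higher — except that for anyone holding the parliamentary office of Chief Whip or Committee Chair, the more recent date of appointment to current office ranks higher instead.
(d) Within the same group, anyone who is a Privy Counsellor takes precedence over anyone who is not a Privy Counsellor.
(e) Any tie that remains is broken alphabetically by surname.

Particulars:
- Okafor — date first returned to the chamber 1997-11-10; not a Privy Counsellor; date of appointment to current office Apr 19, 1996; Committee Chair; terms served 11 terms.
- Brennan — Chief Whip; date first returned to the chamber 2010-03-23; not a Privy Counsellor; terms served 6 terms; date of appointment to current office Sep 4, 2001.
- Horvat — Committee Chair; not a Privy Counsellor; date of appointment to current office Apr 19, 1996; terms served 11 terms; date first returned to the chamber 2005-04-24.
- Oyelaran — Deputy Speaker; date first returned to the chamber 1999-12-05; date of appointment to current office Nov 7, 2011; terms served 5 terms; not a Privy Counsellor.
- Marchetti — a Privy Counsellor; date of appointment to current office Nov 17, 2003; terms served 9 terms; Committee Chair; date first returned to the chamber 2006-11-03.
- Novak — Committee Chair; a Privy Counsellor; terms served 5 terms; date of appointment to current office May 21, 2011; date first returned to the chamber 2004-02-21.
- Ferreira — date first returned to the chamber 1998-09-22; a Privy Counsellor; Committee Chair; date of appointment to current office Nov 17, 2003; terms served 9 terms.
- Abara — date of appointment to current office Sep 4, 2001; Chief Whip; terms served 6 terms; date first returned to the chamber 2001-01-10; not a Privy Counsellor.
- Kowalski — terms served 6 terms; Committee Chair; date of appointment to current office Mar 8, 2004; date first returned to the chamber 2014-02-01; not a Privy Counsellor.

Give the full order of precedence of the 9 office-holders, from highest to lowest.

Oyelaran, Abara, Brennan, Novak, Kowalski, Ferreira, Marchetti, Horvat, Okafor

By parliamentary office: Oyelaran (Deputy Speaker); then Abara and Brennan (Chief Whip); then Novak, Kowalski, Ferreira, Marchetti, Horvat and Okafor (Committee Chair).
Abara and Brennan both have terms served 6 terms, so the next rule applies.
Abara and Brennan both have date of appointment to current office Sep 4, 2001, so the next rule applies.
Abara and Brennan are each not a Privy Counsellor, so the next rule applies.
Among Abara and Brennan, alphabetically by surname: Abara before Brennan.
Among Novak, Kowalski, Ferreira, Marchetti, Horvat and Okafor, by terms served (lower first): Novak (5 terms) before Kowalski (6 terms) before Ferreira and Marchetti (9 terms) before Horvat and Okafor (11 terms).
Ferreira and Marchetti both have date of appointment to current office Nov 17, 2003, so the next rule applies.
Ferreira and Marchetti are each a Privy Counsellor, so the next rule applies.
Among Ferreira and Marchetti, alphabetically by surname: Ferreira before Marchetti.
Horvat and Okafor both have date of appointment to current office Apr 19, 1996, so the next rule applies.
Horvat and Okafor are each not a Privy Counsellor, so the next rule applies.
Among Horvat and Okafor, alphabetically by surname: Horvat before Okafor.
Full order: Oyelaran, Abara, Brennan, Novak, Kowalski, Ferreira, Marchetti, Horvat, Okafor.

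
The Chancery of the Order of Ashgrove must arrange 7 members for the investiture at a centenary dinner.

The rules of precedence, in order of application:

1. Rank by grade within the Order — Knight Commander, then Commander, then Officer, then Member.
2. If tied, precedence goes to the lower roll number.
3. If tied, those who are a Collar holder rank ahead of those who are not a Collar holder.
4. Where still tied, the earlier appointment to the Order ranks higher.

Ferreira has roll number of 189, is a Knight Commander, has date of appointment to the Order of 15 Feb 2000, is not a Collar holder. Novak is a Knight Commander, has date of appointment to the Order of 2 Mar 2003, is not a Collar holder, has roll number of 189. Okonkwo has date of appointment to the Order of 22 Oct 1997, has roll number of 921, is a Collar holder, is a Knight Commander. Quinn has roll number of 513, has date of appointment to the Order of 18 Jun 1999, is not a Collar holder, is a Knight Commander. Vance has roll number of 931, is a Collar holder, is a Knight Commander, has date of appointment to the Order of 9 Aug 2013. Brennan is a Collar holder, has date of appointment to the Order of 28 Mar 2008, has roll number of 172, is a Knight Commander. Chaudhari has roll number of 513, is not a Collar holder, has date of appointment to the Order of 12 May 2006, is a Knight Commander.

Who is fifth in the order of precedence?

Chaudhari

By grade within the Order: Brennan, Ferreira, Novak, Quinn, Chaudhari, Okonkwo and Vance (Knight Commander).
Among Brennan, Ferreira, Novak, Quinn, Chaudhari, Okonkwo and Vance, by roll number (lower first): Brennan (172) before Ferreira and Novak (189) before Quinn and Chaudhari (513) before Okonkwo (921) before Vance (931).
Ferreira and Novak are each not a Collar holder, so the next rule applies.
Among Ferreira and Novak, by date of appointment to the Order (earlier first): Ferreira (15 Feb 2000) before Novak (2 Mar 2003).
Quinn and Chaudhari are each not a Collar holder, so the next rule applies.
Among Quinn and Chaudhari, by date of appointment to the Order (earlier first): Quinn (18 Jun 1999) before Chaudhari (12 May 2006).
Order: Brennan, Ferreira, Novak, Quinn, Chaudhari, Okonkwo, Vance.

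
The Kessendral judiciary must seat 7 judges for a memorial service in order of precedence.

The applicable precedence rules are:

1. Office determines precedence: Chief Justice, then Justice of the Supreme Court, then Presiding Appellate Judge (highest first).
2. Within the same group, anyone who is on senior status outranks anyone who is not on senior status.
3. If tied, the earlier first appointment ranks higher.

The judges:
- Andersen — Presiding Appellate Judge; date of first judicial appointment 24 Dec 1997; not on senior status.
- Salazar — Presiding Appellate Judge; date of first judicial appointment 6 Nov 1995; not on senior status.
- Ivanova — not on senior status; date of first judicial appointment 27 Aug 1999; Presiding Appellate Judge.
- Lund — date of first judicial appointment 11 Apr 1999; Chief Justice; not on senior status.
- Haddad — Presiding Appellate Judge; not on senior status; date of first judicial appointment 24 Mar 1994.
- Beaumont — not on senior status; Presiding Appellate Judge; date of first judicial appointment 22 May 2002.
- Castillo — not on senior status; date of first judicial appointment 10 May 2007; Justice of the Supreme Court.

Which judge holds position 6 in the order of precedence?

Ivanova

By office: Lund (Chief Justice); then Castillo (Justice of the Supreme Court); then Haddad, Salazar, Andersen, Ivanova and Beaumont (Presiding Appellate Judge).
Haddad, Salazar, Andersen, Ivanova and Beaumont are each not on senior status, so the next rule applies.
Among Haddad, Salazar, Andersen, Ivanova and Beaumont, by date of first judicial appointment (earlier first): Haddad (24 Mar 1994) before Salazar (6 Nov 1995) before Andersen (24 Dec 1997) before Ivanova (27 Aug 1999) before Beaumont (22 May 2002).
Order: Lund, Castillo, Haddad, Salazar, Andersen, Ivanova, Beaumont.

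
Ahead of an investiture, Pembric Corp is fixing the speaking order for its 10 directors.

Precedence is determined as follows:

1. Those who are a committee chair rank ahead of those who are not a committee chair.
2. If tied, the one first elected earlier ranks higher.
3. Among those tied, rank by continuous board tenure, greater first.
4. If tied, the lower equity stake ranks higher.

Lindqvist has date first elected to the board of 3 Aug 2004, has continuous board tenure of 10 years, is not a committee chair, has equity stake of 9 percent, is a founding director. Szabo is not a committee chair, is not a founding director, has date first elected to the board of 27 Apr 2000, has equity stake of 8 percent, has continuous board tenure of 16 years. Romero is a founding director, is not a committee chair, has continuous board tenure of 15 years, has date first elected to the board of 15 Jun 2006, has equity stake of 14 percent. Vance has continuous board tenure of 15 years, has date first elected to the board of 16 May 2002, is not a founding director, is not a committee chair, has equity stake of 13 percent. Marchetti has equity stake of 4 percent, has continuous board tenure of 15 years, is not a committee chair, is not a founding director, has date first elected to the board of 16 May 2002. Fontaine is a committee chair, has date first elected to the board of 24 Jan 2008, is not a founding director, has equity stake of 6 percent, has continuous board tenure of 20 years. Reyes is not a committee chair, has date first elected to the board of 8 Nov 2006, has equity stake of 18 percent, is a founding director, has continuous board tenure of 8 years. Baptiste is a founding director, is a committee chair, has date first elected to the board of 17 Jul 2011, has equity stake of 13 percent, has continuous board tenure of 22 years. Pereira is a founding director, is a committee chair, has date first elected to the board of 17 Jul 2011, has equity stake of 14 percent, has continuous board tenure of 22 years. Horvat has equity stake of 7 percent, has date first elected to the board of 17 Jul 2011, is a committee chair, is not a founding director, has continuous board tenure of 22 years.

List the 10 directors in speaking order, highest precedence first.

By the first rule: Fontaine, Horvat, Baptiste and Pereira (each a committee chair); then Szabo, Marchetti, Vance, Lindqvist, Romero and Reyes (each not a committee chair).
Among Fontaine, Horvat, Baptiste and Pereira, by date first elected to the board (earlier first): Fontaine (24 Jan 2008) before Horvat, Baptiste and Pereira (17 Jul 2011).
Horvat, Baptiste and Pereira all have continuous board tenure 22 years, so the next rule applies.
Among Horvat, Baptiste and Pereira, by equity stake (lower first): Horvat (7 percent) before Baptiste (13 percent) before Pereira (14 percent).
Among Szabo, Marchetti, Vance, Lindqvist, Romero and Reyes, by date first elected to the board (earlier first): Szabo (27 Apr 2000) before Marchetti and Vance (16 May 2002) before Lindqvist (3 Aug 2004) before Romero (15 Jun 2006) before Reyes (8 Nov 2006).
Marchetti and Vance both have continuous board tenure 15 years, so the next rule applies.
Among Marchetti and Vance, by equity stake (lower first): Marchetti (4 percent) before Vance (13 percent).
Full order: Fontaine, Horvat, Baptiste, Pereira, Szabo, Marchetti, Vance, Lindqvist, Romero, Reyes.

Fontaine, Horvat, Baptiste, Pereira, Szabo, Marchetti, Vance, Lindqvist, Romero, Reyes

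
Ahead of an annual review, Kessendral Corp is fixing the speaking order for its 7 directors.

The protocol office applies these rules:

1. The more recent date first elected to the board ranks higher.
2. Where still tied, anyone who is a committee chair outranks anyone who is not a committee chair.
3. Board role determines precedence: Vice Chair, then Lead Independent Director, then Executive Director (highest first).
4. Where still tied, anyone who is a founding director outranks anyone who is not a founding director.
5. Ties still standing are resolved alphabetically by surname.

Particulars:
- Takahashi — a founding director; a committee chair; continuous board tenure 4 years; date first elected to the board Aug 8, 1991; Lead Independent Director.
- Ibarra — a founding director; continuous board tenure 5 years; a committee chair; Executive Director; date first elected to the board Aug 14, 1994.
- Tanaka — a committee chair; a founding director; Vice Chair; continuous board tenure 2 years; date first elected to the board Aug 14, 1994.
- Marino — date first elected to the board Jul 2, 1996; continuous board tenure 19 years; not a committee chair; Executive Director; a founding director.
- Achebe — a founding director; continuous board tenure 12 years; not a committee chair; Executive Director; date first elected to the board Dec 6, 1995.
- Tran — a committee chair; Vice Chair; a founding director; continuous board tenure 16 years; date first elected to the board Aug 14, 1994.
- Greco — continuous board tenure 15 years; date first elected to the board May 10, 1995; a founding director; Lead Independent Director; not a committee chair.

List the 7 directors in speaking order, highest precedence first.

By date first elected to the board (later first): Marino (Jul 2, 1996); then Achebe (Dec 6, 1995); then Greco (May 10, 1995); then Tanaka, Tran and Ibarra (each Aug 14, 1994); then Takahashi (Aug 8, 1991).
Tanaka, Tran and Ibarra are each a committee chair, so the next rule applies.
Among Tanaka, Tran and Ibarra, by board role: Tanaka and Tran (Vice Chair) before Ibarra (Executive Director).
Tanaka and Tran are each a founding director, so the next rule applies.
Among Tanaka and Tran, alphabetically by surname: Tanaka before Tran.
Full order: Marino, Achebe, Greco, Tanaka, Tran, Ibarra, Takahashi.

Marino, Achebe, Greco, Tanaka, Tran, Ibarra, Takahashi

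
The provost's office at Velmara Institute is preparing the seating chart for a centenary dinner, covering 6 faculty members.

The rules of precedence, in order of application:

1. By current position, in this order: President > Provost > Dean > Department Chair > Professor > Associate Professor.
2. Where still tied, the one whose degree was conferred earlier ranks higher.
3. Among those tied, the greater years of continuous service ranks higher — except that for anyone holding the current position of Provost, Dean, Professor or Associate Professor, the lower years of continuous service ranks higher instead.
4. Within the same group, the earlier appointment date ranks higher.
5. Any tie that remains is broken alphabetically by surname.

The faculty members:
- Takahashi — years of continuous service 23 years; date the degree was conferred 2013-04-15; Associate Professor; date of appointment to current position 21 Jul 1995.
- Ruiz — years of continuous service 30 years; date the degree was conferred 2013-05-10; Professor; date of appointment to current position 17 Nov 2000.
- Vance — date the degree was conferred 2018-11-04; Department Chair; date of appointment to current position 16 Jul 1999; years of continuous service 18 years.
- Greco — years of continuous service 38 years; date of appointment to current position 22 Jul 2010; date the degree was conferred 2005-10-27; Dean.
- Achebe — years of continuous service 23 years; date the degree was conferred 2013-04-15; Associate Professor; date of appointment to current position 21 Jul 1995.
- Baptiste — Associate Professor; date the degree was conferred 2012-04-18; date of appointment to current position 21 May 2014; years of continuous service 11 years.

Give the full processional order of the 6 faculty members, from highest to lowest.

By current position: Greco (Dean); then Vance (Department Chair); then Ruiz (Professor); then Baptiste, Achebe and Takahashi (Associate Professor).
Among Baptiste, Achebe and Takahashi, by date the degree was conferred (earlier first): Baptiste (2012-04-18) before Achebe and Takahashi (2013-04-15).
Achebe and Takahashi both have years of continuous service 23 years, so the next rule applies.
Achebe and Takahashi both have date of appointment to current position 21 Jul 1995, so the next rule applies.
Among Achebe and Takahashi, alphabetically by surname: Achebe before Takahashi.
Full order: Greco, Vance, Ruiz, Baptiste, Achebe, Takahashi.

Greco, Vance, Ruiz, Baptiste, Achebe, Takahashi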